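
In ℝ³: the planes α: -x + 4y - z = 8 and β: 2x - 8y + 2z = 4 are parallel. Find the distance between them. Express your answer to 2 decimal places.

Rescale β by 1/(-2): -x + 4y - z = -2. Then distance = |8 − (-2)| / √18 ≈ 2.36.

2.36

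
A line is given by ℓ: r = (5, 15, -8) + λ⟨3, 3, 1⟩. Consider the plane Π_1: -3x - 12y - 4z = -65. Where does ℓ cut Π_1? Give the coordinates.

(-1, 9, -10)

Substitute r = (5, 15, -8) + t(3, 3, 1) into the plane: -163 + (-49)t = -65, so t = -2.
Intersection: (5, 15, -8) + (-2)·(3, 3, 1) = (-1, 9, -10).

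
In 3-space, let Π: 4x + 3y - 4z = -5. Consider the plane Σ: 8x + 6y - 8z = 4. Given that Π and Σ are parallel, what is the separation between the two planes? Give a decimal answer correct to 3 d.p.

1.093

Rescale Σ by 1/2: 4x + 3y - 4z = 2. Then distance = |-5 − 2| / √41 ≈ 1.093.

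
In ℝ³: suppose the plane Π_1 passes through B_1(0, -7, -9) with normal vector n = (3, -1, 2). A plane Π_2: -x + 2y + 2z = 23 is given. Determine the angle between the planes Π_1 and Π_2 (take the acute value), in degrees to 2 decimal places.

Π_1: n·r = n·B_1 gives 3x - y + 2z = -11.
cos θ = |n₁·n₂| / (|n₁||n₂|) = |-1| / (√14 · √9).
θ = arccos(0.08909) ≈ 84.89°.

84.89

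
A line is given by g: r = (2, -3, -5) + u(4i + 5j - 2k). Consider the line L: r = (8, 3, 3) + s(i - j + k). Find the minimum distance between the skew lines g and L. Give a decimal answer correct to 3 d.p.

8.018

Common perpendicular direction n = (4, 5, -2) × (1, -1, 1) = (3, -6, -9).
With w = (8, 3, 3) − (2, -3, -5) = (6, 6, 8), w · n = -90.
Distance = |w · n| / |n| = |-90| / √126 ≈ 8.018.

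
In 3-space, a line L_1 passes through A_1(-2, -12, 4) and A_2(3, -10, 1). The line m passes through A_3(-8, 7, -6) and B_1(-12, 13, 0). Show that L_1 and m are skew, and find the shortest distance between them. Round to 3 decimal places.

A direction vector for L_1 is A_2 − A_1 = (5, 2, -3).
A direction vector for m is B_1 − A_3 = (-4, 6, 6).
Common perpendicular direction n = (5, 2, -3) × (-4, 6, 6) = (30, -18, 38).
With w = (-8, 7, -6) − (-2, -12, 4) = (-6, 19, -10), w · n = -902.
Since n ≠ 0 the lines are not parallel, and w · n = -902 ≠ 0 so they do not intersect; hence they are skew.
Distance = |w · n| / |n| = |-902| / √2668 ≈ 17.463.

17.463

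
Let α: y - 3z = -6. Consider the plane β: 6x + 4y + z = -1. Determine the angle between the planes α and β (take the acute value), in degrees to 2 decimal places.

cos θ = |n₁·n₂| / (|n₁||n₂|) = |1| / (√10 · √53).
θ = arccos(0.04344) ≈ 87.51°.

87.51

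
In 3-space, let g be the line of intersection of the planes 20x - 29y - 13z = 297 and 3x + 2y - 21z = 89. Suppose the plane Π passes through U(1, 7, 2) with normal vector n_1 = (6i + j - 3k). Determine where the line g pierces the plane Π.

(0, -8, -5)

Direction of g: (20, -29, -13) × (3, 2, -21) = (635, 381, 127).
A point on g: solving the two plane equations with x = -5 gives (-5, -11, -6).
Π: n_1·r = n_1·U gives 6x + y - 3z = 7.
Substitute r = (-5, -11, -6) + t(635, 381, 127) into the plane: -23 + 3810t = 7, so t = 1/127.
Intersection: (-5, -11, -6) + (1/127)·(635, 381, 127) = (0, -8, -5).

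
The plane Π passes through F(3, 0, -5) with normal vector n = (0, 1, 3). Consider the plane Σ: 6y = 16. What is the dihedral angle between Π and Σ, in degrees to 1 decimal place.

Π: n·r = n·F gives y + 3z = -15.
cos θ = |n₁·n₂| / (|n₁||n₂|) = |6| / (√10 · √36).
θ = arccos(0.31623) ≈ 71.6°.

71.6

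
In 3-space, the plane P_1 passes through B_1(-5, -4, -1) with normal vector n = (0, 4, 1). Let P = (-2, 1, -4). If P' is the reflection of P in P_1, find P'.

P_1: n·r = n·B_1 gives 4y + z = -17.
λ = (n·P − d)/|n|² = (0 − (-17))/17 = 1.
Reflection = P − 2λn = (-2, 1, -4) − 2·(0, 4, 1) = (-2, -7, -6).

(-2, -7, -6)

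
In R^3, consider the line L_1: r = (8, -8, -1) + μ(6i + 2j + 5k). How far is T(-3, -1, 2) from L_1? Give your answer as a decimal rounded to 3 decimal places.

Taking (8, -8, -1) on L_1 with direction v = (6, 2, 5): w = T − (8, -8, -1) = (-11, 7, 3), and w × v = (29, 73, -64).
Distance = |w × v| / |v| = √10266 / √65 ≈ 12.567.

12.567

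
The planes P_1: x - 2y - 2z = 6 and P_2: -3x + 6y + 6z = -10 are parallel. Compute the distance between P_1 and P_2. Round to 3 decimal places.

0.889

Rescale P_2 by 1/(-3): x - 2y - 2z = 10/3. Then distance = |6 − (10/3)| / √9 ≈ 0.889.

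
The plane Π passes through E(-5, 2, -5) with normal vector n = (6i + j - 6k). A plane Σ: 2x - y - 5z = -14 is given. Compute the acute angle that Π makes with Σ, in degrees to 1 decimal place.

Π: n·r = n·E gives 6x + y - 6z = 2.
cos θ = |n₁·n₂| / (|n₁||n₂|) = |41| / (√73 · √30).
θ = arccos(0.87612) ≈ 28.8°.

28.8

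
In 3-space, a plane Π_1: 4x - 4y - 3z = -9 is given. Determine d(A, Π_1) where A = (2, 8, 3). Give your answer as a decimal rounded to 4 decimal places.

3.7482

n·A − d = (4)·(2) + (-4)·(8) + (-3)·(3) − (-9) = -24; |n| = √41.
Distance = |-24| / √41 = 24/√41 ≈ 3.7482.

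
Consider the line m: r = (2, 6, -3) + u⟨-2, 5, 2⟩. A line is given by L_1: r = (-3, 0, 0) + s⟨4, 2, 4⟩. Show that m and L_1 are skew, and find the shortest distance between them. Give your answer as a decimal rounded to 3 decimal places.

7.519

Common perpendicular direction n = (-2, 5, 2) × (4, 2, 4) = (16, 16, -24).
With w = (-3, 0, 0) − (2, 6, -3) = (-5, -6, 3), w · n = -248.
Since n ≠ 0 the lines are not parallel, and w · n = -248 ≠ 0 so they do not intersect; hence they are skew.
Distance = |w · n| / |n| = |-248| / √1088 ≈ 7.519.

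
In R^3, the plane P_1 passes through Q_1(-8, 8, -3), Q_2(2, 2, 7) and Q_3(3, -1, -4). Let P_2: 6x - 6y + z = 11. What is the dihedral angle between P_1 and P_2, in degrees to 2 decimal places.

Q_1Q_2 = (10, -6, 10), Q_1Q_3 = (11, -9, -1); a normal to P_1 is Q_1Q_2 × Q_1Q_3 = (96, 120, -24).
Using Q_1: P_1 has equation 96x + 120y - 24z = 264.
cos θ = |n₁·n₂| / (|n₁||n₂|) = |-168| / (√24192 · √73).
θ = arccos(0.12642) ≈ 82.74°.

82.74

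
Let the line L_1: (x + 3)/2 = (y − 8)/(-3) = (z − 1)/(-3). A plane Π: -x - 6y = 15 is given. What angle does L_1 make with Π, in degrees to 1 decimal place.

L_1 has direction (2, -3, -3) through (-3, 8, 1).
sin θ = |n·v| / (|n||v|) = |16| / (√37 · √22) = 0.56080.
θ ≈ 34.1°.

34.1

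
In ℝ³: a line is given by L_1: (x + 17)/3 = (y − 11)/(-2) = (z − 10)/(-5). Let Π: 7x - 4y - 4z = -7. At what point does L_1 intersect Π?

L_1 has direction (3, -2, -5) through (-17, 11, 10).
Substitute r = (-17, 11, 10) + t(3, -2, -5) into the plane: -203 + 49t = -7, so t = 4.
Intersection: (-17, 11, 10) + 4·(3, -2, -5) = (-5, 3, -10).

(-5, 3, -10)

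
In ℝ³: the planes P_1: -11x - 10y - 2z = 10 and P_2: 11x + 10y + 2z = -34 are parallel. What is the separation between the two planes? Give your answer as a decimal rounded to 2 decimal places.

1.60

Rescale P_2 by 1/(-1): -11x - 10y - 2z = 34. Then distance = |10 − 34| / √225 ≈ 1.60.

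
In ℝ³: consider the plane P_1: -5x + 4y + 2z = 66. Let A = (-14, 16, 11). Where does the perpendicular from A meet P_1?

Foot = A − λn with λ = (n·A − d)/|n|² = (156 − 66)/45 = 2.
Foot = (-14, 16, 11) − 2·(-5, 4, 2) = (-4, 8, 7).

(-4, 8, 7)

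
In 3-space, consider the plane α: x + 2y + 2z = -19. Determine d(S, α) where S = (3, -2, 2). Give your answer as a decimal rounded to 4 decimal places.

n·S − d = (1)·(3) + (2)·(-2) + (2)·(2) − (-19) = 22; |n| = √9.
Distance = |22| / √9 = 22/√9 ≈ 7.3333.

7.3333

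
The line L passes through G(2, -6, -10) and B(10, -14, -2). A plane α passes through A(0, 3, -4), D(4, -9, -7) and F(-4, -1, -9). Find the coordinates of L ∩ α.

(6, -10, -6)

A direction vector for L is B − G = (8, -8, 8).
AD = (4, -12, -3), AF = (-4, -4, -5); a normal to α is AD × AF = (48, 32, -64).
Using A: α has equation 48x + 32y - 64z = 352.
Substitute r = (2, -6, -10) + t(8, -8, 8) into the plane: 544 + (-384)t = 352, so t = 1/2.
Intersection: (2, -6, -10) + (1/2)·(8, -8, 8) = (6, -10, -6).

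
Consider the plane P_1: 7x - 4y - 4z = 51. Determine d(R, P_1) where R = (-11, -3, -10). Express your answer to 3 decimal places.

n·R − d = (7)·(-11) + (-4)·(-3) + (-4)·(-10) − 51 = -76; |n| = √81.
Distance = |-76| / √81 = 76/√81 ≈ 8.444.

8.444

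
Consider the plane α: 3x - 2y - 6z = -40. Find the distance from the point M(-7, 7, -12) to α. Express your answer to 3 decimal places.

n·M − d = (3)·(-7) + (-2)·(7) + (-6)·(-12) − (-40) = 77; |n| = √49.
Distance = |77| / √49 = 77/√49 ≈ 11.000.

11.000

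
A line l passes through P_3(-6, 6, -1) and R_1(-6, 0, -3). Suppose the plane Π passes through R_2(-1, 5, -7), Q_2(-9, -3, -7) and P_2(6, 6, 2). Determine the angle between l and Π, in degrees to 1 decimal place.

A direction vector for l is R_1 − P_3 = (0, -6, -2).
R_2Q_2 = (-8, -8, 0), R_2P_2 = (7, 1, 9); a normal to Π is R_2Q_2 × R_2P_2 = (-72, 72, 48).
Using R_2: Π has equation -72x + 72y + 48z = 96.
sin θ = |n·v| / (|n||v|) = |-528| / (√12672 · √40) = 0.74162.
θ ≈ 47.9°.

47.9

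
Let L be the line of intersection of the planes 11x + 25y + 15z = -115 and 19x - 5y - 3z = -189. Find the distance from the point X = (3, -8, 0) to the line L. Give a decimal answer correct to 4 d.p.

14.6197

Direction of L: (11, 25, 15) × (19, -5, -3) = (0, 318, -530).
A point on L: solving the two plane equations with y = -2 gives (-10, -2, 3).
Taking (-10, -2, 3) on L with direction v = (0, 318, -530): w = X − (-10, -2, 3) = (13, -6, -3), and w × v = (4134, 6890, 4134).
Distance = |w × v| / |v| = √81652012 / √382024 ≈ 14.6197.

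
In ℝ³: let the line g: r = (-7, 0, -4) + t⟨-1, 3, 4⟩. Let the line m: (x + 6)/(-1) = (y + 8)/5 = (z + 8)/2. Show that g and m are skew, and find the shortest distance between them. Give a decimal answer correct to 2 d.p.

m has direction (-1, 5, 2) through (-6, -8, -8).
Common perpendicular direction n = (-1, 3, 4) × (-1, 5, 2) = (-14, -2, -2).
With w = (-6, -8, -8) − (-7, 0, -4) = (1, -8, -4), w · n = 10.
Since n ≠ 0 the lines are not parallel, and w · n = 10 ≠ 0 so they do not intersect; hence they are skew.
Distance = |w · n| / |n| = |10| / √204 ≈ 0.70.

0.70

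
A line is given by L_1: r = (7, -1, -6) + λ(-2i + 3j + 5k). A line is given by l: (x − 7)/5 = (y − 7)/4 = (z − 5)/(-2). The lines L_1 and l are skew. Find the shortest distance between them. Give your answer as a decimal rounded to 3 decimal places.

2.095

l has direction (5, 4, -2) through (7, 7, 5).
Common perpendicular direction n = (-2, 3, 5) × (5, 4, -2) = (-26, 21, -23).
With w = (7, 7, 5) − (7, -1, -6) = (0, 8, 11), w · n = -85.
Distance = |w · n| / |n| = |-85| / √1646 ≈ 2.095.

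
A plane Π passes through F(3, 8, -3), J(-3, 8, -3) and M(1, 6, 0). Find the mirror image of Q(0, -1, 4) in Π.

FJ = (-6, 0, 0), FM = (-2, -2, 3); a normal to Π is FJ × FM = (0, 18, 12).
Using F: Π has equation 18y + 12z = 108.
λ = (n·Q − d)/|n|² = (30 − 108)/468 = -1/6.
Reflection = Q − 2λn = (0, -1, 4) − (-1/3)·(0, 18, 12) = (0, 5, 8).

(0, 5, 8)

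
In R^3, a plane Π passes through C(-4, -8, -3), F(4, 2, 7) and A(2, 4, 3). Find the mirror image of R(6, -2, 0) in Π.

(-4, 0, 6)

CF = (8, 10, 10), CA = (6, 12, 6); a normal to Π is CF × CA = (-60, 12, 36).
Using C: Π has equation -60x + 12y + 36z = 36.
λ = (n·R − d)/|n|² = (-384 − 36)/5040 = -1/12.
Reflection = R − 2λn = (6, -2, 0) − (-1/6)·(-60, 12, 36) = (-4, 0, 6).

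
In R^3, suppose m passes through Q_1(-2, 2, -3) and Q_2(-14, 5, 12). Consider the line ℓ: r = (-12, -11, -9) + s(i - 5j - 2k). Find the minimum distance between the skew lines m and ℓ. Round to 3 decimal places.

10.172

A direction vector for m is Q_2 − Q_1 = (-12, 3, 15).
Common perpendicular direction n = (-12, 3, 15) × (1, -5, -2) = (69, -9, 57).
With w = (-12, -11, -9) − (-2, 2, -3) = (-10, -13, -6), w · n = -915.
Distance = |w · n| / |n| = |-915| / √8091 ≈ 10.172.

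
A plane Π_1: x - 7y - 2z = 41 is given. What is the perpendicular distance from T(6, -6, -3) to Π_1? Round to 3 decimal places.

n·T − d = (1)·(6) + (-7)·(-6) + (-2)·(-3) − 41 = 13; |n| = √54.
Distance = |13| / √54 = 13/√54 ≈ 1.769.

1.769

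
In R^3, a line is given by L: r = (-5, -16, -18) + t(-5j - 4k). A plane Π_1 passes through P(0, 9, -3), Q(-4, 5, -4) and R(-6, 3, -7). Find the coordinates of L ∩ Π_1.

PQ = (-4, -4, -1), PR = (-6, -6, -4); a normal to Π_1 is PQ × PR = (10, -10, 0).
Using P: Π_1 has equation 10x - 10y = -90.
Substitute r = (-5, -16, -18) + t(0, -5, -4) into the plane: 110 + 50t = -90, so t = -4.
Intersection: (-5, -16, -18) + (-4)·(0, -5, -4) = (-5, 4, -2).

(-5, 4, -2)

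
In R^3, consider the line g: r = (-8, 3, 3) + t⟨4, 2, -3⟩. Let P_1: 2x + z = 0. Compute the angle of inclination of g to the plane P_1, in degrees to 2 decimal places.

sin θ = |n·v| / (|n||v|) = |5| / (√5 · √29) = 0.41523.
θ ≈ 24.53°.

24.53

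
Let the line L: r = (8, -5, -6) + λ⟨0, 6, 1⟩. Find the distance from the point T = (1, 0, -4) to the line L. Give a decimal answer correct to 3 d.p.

7.094

Taking (8, -5, -6) on L with direction v = (0, 6, 1): w = T − (8, -5, -6) = (-7, 5, 2), and w × v = (-7, 7, -42).
Distance = |w × v| / |v| = √1862 / √37 ≈ 7.094.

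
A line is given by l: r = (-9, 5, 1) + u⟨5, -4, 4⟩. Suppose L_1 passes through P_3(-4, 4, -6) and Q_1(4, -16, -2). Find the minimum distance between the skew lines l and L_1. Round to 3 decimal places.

A direction vector for L_1 is Q_1 − P_3 = (8, -20, 4).
Common perpendicular direction n = (5, -4, 4) × (8, -20, 4) = (64, 12, -68).
With w = (-4, 4, -6) − (-9, 5, 1) = (5, -1, -7), w · n = 784.
Distance = |w · n| / |n| = |784| / √8864 ≈ 8.327.

8.327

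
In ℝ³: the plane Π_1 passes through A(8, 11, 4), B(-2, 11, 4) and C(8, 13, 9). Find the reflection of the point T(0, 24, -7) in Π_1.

(0, -6, 5)

AB = (-10, 0, 0), AC = (0, 2, 5); a normal to Π_1 is AB × AC = (0, 50, -20).
Using A: Π_1 has equation 50y - 20z = 470.
λ = (n·T − d)/|n|² = (1340 − 470)/2900 = 3/10.
Reflection = T − 2λn = (0, 24, -7) − (3/5)·(0, 50, -20) = (0, -6, 5).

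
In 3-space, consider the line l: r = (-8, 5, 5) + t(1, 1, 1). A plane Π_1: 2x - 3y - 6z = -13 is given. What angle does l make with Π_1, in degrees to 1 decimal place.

sin θ = |n·v| / (|n||v|) = |-7| / (√49 · √3) = 0.57735.
θ ≈ 35.3°.

35.3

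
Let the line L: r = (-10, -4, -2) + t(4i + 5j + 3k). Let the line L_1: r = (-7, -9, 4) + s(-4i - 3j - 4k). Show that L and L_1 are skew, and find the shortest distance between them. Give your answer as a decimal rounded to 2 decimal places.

0.35

Common perpendicular direction n = (4, 5, 3) × (-4, -3, -4) = (-11, 4, 8).
With w = (-7, -9, 4) − (-10, -4, -2) = (3, -5, 6), w · n = -5.
Since n ≠ 0 the lines are not parallel, and w · n = -5 ≠ 0 so they do not intersect; hence they are skew.
Distance = |w · n| / |n| = |-5| / √201 ≈ 0.35.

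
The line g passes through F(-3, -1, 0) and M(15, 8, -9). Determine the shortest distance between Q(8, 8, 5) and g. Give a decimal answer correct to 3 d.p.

A direction vector for g is M − F = (18, 9, -9).
Taking (-3, -1, 0) on g with direction v = (18, 9, -9): w = Q − (-3, -1, 0) = (11, 9, 5), and w × v = (-126, 189, -63).
Distance = |w × v| / |v| = √55566 / √486 ≈ 10.693.

10.693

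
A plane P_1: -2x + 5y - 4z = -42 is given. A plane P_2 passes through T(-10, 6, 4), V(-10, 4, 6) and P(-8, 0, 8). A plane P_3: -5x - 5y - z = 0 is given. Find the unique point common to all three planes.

TV = (0, -2, 2), TP = (2, -6, 4); a normal to P_2 is TV × TP = (4, 4, 4).
Using T: P_2 has equation 4x + 4y + 4z = 0.
Solving the 3×3 linear system -2x + 5y - 4z = -42, 4x + 4y + 4z = 0, -5x - 5y - z = 0 (e.g. by elimination or Cramer's rule, determinant = -112) gives (6, -6, 0).

(6, -6, 0)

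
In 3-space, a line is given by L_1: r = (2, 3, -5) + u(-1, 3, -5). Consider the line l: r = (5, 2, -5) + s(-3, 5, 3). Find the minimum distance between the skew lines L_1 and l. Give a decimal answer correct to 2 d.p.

Common perpendicular direction n = (-1, 3, -5) × (-3, 5, 3) = (34, 18, 4).
With w = (5, 2, -5) − (2, 3, -5) = (3, -1, 0), w · n = 84.
Distance = |w · n| / |n| = |84| / √1496 ≈ 2.17.

2.17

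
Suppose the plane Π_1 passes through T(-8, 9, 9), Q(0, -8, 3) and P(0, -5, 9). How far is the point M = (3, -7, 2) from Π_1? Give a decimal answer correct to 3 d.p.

TQ = (8, -17, -6), TP = (8, -14, 0); a normal to Π_1 is TQ × TP = (-84, -48, 24).
Using T: Π_1 has equation -84x - 48y + 24z = 456.
n·M − d = (-84)·(3) + (-48)·(-7) + (24)·(2) − 456 = -324; |n| = √9936.
Distance = |-324| / √9936 = 324/√9936 ≈ 3.250.

3.250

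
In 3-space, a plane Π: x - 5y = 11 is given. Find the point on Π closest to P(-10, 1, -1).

Foot = P − λn with λ = (n·P − d)/|n|² = (-15 − 11)/26 = -1.
Foot = (-10, 1, -1) − (-1)·(1, -5, 0) = (-9, -4, -1).

(-9, -4, -1)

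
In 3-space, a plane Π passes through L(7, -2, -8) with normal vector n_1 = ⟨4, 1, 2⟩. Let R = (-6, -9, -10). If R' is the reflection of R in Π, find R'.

(18, -3, 2)

Π: n_1·r = n_1·L gives 4x + y + 2z = 10.
λ = (n·R − d)/|n|² = (-53 − 10)/21 = -3.
Reflection = R − 2λn = (-6, -9, -10) − (-6)·(4, 1, 2) = (18, -3, 2).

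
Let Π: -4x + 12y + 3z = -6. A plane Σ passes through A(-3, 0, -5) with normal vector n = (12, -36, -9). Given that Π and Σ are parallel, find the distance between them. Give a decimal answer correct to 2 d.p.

0.23

Σ: n·r = n·A gives 12x - 36y - 9z = 9.
Rescale Σ by 1/(-3): -4x + 12y + 3z = -3. Then distance = |-6 − (-3)| / √169 ≈ 0.23.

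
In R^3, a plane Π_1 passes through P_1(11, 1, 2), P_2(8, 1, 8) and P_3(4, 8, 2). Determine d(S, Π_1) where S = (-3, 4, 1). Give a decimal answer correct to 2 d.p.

7.67

P_1P_2 = (-3, 0, 6), P_1P_3 = (-7, 7, 0); a normal to Π_1 is P_1P_2 × P_1P_3 = (-42, -42, -21).
Using P_1: Π_1 has equation -42x - 42y - 21z = -546.
n·S − d = (-42)·(-3) + (-42)·(4) + (-21)·(1) − (-546) = 483; |n| = √3969.
Distance = |483| / √3969 = 483/√3969 ≈ 7.67.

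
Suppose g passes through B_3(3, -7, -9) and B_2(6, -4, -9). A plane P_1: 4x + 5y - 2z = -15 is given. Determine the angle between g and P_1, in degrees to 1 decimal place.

71.6

A direction vector for g is B_2 − B_3 = (3, 3, 0).
sin θ = |n·v| / (|n||v|) = |27| / (√45 · √18) = 0.94868.
θ ≈ 71.6°.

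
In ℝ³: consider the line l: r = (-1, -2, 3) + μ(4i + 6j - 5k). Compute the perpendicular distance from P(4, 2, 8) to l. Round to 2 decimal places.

Taking (-1, -2, 3) on l with direction v = (4, 6, -5): w = P − (-1, -2, 3) = (5, 4, 5), and w × v = (-50, 45, 14).
Distance = |w × v| / |v| = √4721 / √77 ≈ 7.83.

7.83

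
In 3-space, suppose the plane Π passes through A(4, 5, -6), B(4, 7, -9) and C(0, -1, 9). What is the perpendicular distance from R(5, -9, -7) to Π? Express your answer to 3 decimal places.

8.741

AB = (0, 2, -3), AC = (-4, -6, 15); a normal to Π is AB × AC = (12, 12, 8).
Using A: Π has equation 12x + 12y + 8z = 60.
n·R − d = (12)·(5) + (12)·(-9) + (8)·(-7) − 60 = -164; |n| = √352.
Distance = |-164| / √352 = 164/√352 ≈ 8.741.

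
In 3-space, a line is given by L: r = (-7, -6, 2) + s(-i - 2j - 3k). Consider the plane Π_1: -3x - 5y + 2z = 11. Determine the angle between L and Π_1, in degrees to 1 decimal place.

17.7

sin θ = |n·v| / (|n||v|) = |7| / (√38 · √14) = 0.30349.
θ ≈ 17.7°.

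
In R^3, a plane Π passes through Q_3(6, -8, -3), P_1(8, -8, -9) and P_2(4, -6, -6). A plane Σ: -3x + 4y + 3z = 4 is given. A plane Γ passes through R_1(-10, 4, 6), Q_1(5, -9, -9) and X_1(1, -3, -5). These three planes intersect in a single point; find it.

Q_3P_1 = (2, 0, -6), Q_3P_2 = (-2, 2, -3); a normal to Π is Q_3P_1 × Q_3P_2 = (12, 18, 4).
Using Q_3: Π has equation 12x + 18y + 4z = -84.
R_1Q_1 = (15, -13, -15), R_1X_1 = (11, -7, -11); a normal to Γ is R_1Q_1 × R_1X_1 = (38, 0, 38).
Using R_1: Γ has equation 38x + 38z = -152.
Solving the 3×3 linear system 12x + 18y + 4z = -84, -3x + 4y + 3z = 4, 38x + 38z = -152 (e.g. by elimination or Cramer's rule, determinant = 5320) gives (-4, -2, 0).

(-4, -2, 0)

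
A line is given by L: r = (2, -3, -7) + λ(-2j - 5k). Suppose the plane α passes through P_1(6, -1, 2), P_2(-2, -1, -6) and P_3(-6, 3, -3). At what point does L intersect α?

(2, -1, -2)

P_1P_2 = (-8, 0, -8), P_1P_3 = (-12, 4, -5); a normal to α is P_1P_2 × P_1P_3 = (32, 56, -32).
Using P_1: α has equation 32x + 56y - 32z = 72.
Substitute r = (2, -3, -7) + t(0, -2, -5) into the plane: 120 + 48t = 72, so t = -1.
Intersection: (2, -3, -7) + (-1)·(0, -2, -5) = (2, -1, -2).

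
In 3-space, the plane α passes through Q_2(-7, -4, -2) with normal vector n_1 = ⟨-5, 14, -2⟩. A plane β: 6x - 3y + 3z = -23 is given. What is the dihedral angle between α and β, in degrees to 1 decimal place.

45.0

α: n_1·r = n_1·Q_2 gives -5x + 14y - 2z = -17.
cos θ = |n₁·n₂| / (|n₁||n₂|) = |-78| / (√225 · √54).
θ = arccos(0.70763) ≈ 45.0°.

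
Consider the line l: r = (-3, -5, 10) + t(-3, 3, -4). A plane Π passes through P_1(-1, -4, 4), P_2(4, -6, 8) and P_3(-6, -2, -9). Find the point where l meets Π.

P_1P_2 = (5, -2, 4), P_1P_3 = (-5, 2, -13); a normal to Π is P_1P_2 × P_1P_3 = (18, 45, 0).
Using P_1: Π has equation 18x + 45y = -198.
Substitute r = (-3, -5, 10) + t(-3, 3, -4) into the plane: -279 + 81t = -198, so t = 1.
Intersection: (-3, -5, 10) + 1·(-3, 3, -4) = (-6, -2, 6).

(-6, -2, 6)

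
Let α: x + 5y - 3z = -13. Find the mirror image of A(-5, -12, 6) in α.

λ = (n·A − d)/|n|² = (-83 − (-13))/35 = -2.
Reflection = A − 2λn = (-5, -12, 6) − (-4)·(1, 5, -3) = (-1, 8, -6).

(-1, 8, -6)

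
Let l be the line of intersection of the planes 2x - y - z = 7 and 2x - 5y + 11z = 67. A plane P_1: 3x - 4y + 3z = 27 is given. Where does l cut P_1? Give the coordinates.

Direction of l: (2, -1, -1) × (2, -5, 11) = (-16, -24, -8).
A point on l: solving the two plane equations with x = 14 gives (14, 12, 9).
Substitute r = (14, 12, 9) + t(-16, -24, -8) into the plane: 21 + 24t = 27, so t = 1/4.
Intersection: (14, 12, 9) + (1/4)·(-16, -24, -8) = (10, 6, 7).

(10, 6, 7)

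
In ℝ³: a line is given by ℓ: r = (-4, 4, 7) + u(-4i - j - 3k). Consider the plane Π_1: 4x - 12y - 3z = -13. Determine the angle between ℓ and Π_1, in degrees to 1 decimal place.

sin θ = |n·v| / (|n||v|) = |5| / (√169 · √26) = 0.07543.
θ ≈ 4.3°.

4.3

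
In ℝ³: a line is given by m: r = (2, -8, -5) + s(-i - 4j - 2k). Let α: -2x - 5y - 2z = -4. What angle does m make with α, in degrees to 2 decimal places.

sin θ = |n·v| / (|n||v|) = |26| / (√33 · √21) = 0.98766.
θ ≈ 80.99°.

80.99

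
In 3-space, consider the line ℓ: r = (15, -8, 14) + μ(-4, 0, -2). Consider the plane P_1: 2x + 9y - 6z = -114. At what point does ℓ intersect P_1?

Substitute r = (15, -8, 14) + t(-4, 0, -2) into the plane: -126 + 4t = -114, so t = 3.
Intersection: (15, -8, 14) + 3·(-4, 0, -2) = (3, -8, 8).

(3, -8, 8)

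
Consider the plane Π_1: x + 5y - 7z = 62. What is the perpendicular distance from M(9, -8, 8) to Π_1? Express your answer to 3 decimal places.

17.205

n·M − d = (1)·(9) + (5)·(-8) + (-7)·(8) − 62 = -149; |n| = √75.
Distance = |-149| / √75 = 149/√75 ≈ 17.205.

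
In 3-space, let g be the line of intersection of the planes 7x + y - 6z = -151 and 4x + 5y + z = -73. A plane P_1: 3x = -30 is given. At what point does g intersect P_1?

Direction of g: (7, 1, -6) × (4, 5, 1) = (31, -31, 31).
A point on g: solving the two plane equations with x = -13 gives (-13, -6, 9).
Substitute r = (-13, -6, 9) + t(31, -31, 31) into the plane: -39 + 93t = -30, so t = 3/31.
Intersection: (-13, -6, 9) + (3/31)·(31, -31, 31) = (-10, -9, 12).

(-10, -9, 12)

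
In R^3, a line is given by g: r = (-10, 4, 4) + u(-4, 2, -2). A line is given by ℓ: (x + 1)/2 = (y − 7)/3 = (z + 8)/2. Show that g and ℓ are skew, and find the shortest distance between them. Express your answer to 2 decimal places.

15.24

ℓ has direction (2, 3, 2) through (-1, 7, -8).
Common perpendicular direction n = (-4, 2, -2) × (2, 3, 2) = (10, 4, -16).
With w = (-1, 7, -8) − (-10, 4, 4) = (9, 3, -12), w · n = 294.
Since n ≠ 0 the lines are not parallel, and w · n = 294 ≠ 0 so they do not intersect; hence they are skew.
Distance = |w · n| / |n| = |294| / √372 ≈ 15.24.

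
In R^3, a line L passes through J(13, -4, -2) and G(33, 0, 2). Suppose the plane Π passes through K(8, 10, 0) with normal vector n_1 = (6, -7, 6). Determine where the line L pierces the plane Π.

(-7, -8, -6)

A direction vector for L is G − J = (20, 4, 4).
Π: n_1·r = n_1·K gives 6x - 7y + 6z = -22.
Substitute r = (13, -4, -2) + t(20, 4, 4) into the plane: 94 + 116t = -22, so t = -1.
Intersection: (13, -4, -2) + (-1)·(20, 4, 4) = (-7, -8, -6).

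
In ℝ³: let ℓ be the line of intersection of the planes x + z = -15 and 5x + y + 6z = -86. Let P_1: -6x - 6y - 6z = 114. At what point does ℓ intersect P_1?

Direction of ℓ: (1, 0, 1) × (5, 1, 6) = (-1, -1, 1).
A point on ℓ: solving the two plane equations with x = 2 gives (2, 6, -17).
Substitute r = (2, 6, -17) + t(-1, -1, 1) into the plane: 54 + 6t = 114, so t = 10.
Intersection: (2, 6, -17) + 10·(-1, -1, 1) = (-8, -4, -7).

(-8, -4, -7)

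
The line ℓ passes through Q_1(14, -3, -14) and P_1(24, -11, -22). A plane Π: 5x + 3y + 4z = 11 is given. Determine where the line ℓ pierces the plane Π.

(4, 5, -6)

A direction vector for ℓ is P_1 − Q_1 = (10, -8, -8).
Substitute r = (14, -3, -14) + t(10, -8, -8) into the plane: 5 + (-6)t = 11, so t = -1.
Intersection: (14, -3, -14) + (-1)·(10, -8, -8) = (4, 5, -6).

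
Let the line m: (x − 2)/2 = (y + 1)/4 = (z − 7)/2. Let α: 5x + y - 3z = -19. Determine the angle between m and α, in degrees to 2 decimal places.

16.02

m has direction (2, 4, 2) through (2, -1, 7).
sin θ = |n·v| / (|n||v|) = |8| / (√35 · √24) = 0.27603.
θ ≈ 16.02°.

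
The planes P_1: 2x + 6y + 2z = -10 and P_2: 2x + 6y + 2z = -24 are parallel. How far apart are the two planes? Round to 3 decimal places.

2.111

Same normal n = (2, 6, 2) with |n| = √44; distance = |-10 − (-24)| / |n| = 14/√44 ≈ 2.111.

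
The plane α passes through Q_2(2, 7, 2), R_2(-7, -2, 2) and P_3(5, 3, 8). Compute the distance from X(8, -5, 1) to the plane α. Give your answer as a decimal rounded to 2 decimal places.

Q_2R_2 = (-9, -9, 0), Q_2P_3 = (3, -4, 6); a normal to α is Q_2R_2 × Q_2P_3 = (-54, 54, 63).
Using Q_2: α has equation -54x + 54y + 63z = 396.
n·X − d = (-54)·(8) + (54)·(-5) + (63)·(1) − 396 = -1035; |n| = √9801.
Distance = |-1035| / √9801 = 1035/√9801 ≈ 10.45.

10.45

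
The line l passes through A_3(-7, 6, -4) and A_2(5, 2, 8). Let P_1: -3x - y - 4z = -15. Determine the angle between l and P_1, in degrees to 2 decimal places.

A direction vector for l is A_2 − A_3 = (12, -4, 12).
sin θ = |n·v| / (|n||v|) = |-80| / (√26 · √304) = 0.89984.
θ ≈ 64.14°.

64.14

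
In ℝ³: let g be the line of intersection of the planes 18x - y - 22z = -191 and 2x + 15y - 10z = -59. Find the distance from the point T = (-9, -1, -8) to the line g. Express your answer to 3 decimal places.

Direction of g: (18, -1, -22) × (2, 15, -10) = (340, 136, 272).
A point on g: solving the two plane equations with x = -7 gives (-7, -1, 3).
Taking (-7, -1, 3) on g with direction v = (340, 136, 272): w = T − (-7, -1, 3) = (-2, 0, -11), and w × v = (1496, -3196, -272).
Distance = |w × v| / |v| = √12526416 / √208080 ≈ 7.759.

7.759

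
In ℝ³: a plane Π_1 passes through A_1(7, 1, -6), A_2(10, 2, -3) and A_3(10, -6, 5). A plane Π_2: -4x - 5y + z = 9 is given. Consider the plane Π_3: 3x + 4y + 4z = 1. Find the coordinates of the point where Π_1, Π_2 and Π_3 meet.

(7, -7, 2)

A_1A_2 = (3, 1, 3), A_1A_3 = (3, -7, 11); a normal to Π_1 is A_1A_2 × A_1A_3 = (32, -24, -24).
Using A_1: Π_1 has equation 32x - 24y - 24z = 344.
Solving the 3×3 linear system 32x - 24y - 24z = 344, -4x - 5y + z = 9, 3x + 4y + 4z = 1 (e.g. by elimination or Cramer's rule, determinant = -1200) gives (7, -7, 2).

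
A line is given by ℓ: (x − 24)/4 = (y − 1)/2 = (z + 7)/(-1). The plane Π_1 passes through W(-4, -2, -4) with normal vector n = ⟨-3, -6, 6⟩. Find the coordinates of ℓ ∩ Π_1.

ℓ has direction (4, 2, -1) through (24, 1, -7).
Π_1: n·r = n·W gives -3x - 6y + 6z = 0.
Substitute r = (24, 1, -7) + t(4, 2, -1) into the plane: -120 + (-30)t = 0, so t = -4.
Intersection: (24, 1, -7) + (-4)·(4, 2, -1) = (8, -7, -3).

(8, -7, -3)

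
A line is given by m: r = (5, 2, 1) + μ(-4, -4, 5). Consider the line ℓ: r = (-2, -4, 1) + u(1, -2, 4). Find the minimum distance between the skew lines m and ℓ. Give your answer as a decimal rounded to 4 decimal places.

3.3708

Common perpendicular direction n = (-4, -4, 5) × (1, -2, 4) = (-6, 21, 12).
With w = (-2, -4, 1) − (5, 2, 1) = (-7, -6, 0), w · n = -84.
Distance = |w · n| / |n| = |-84| / √621 ≈ 3.3708.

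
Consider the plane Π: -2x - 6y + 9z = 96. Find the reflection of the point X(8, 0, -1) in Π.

(4, -12, 17)

λ = (n·X − d)/|n|² = (-25 − 96)/121 = -1.
Reflection = X − 2λn = (8, 0, -1) − (-2)·(-2, -6, 9) = (4, -12, 17).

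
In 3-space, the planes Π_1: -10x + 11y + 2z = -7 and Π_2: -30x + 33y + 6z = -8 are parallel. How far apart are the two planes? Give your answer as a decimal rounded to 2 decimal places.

0.29

Rescale Π_2 by 1/3: -10x + 11y + 2z = -8/3. Then distance = |-7 − (-8/3)| / √225 ≈ 0.29.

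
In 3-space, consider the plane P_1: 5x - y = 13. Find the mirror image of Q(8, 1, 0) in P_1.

(-2, 3, 0)

λ = (n·Q − d)/|n|² = (39 − 13)/26 = 1.
Reflection = Q − 2λn = (8, 1, 0) − 2·(5, -1, 0) = (-2, 3, 0).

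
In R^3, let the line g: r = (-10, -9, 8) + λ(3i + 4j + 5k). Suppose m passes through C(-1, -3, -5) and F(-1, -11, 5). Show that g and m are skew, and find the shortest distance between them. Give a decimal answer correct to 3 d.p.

9.600

A direction vector for m is F − C = (0, -8, 10).
Common perpendicular direction n = (3, 4, 5) × (0, -8, 10) = (80, -30, -24).
With w = (-1, -3, -5) − (-10, -9, 8) = (9, 6, -13), w · n = 852.
Since n ≠ 0 the lines are not parallel, and w · n = 852 ≠ 0 so they do not intersect; hence they are skew.
Distance = |w · n| / |n| = |852| / √7876 ≈ 9.600.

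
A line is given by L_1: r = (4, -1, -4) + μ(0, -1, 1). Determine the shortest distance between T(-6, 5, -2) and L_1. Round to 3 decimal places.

Taking (4, -1, -4) on L_1 with direction v = (0, -1, 1): w = T − (4, -1, -4) = (-10, 6, 2), and w × v = (8, 10, 10).
Distance = |w × v| / |v| = √264 / √2 ≈ 11.489.

11.489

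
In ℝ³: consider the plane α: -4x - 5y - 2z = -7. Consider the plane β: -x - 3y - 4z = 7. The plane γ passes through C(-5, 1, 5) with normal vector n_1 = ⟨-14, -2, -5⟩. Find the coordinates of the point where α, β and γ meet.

(-2, 5, -5)

γ: n_1·r = n_1·C gives -14x - 2y - 5z = 43.
Solving the 3×3 linear system -4x - 5y - 2z = -7, -x - 3y - 4z = 7, -14x - 2y - 5z = 43 (e.g. by elimination or Cramer's rule, determinant = -203) gives (-2, 5, -5).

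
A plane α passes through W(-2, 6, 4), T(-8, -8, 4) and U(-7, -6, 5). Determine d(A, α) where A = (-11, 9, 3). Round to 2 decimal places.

WT = (-6, -14, 0), WU = (-5, -12, 1); a normal to α is WT × WU = (-14, 6, 2).
Using W: α has equation -14x + 6y + 2z = 72.
n·A − d = (-14)·(-11) + (6)·(9) + (2)·(3) − 72 = 142; |n| = √236.
Distance = |142| / √236 = 142/√236 ≈ 9.24.

9.24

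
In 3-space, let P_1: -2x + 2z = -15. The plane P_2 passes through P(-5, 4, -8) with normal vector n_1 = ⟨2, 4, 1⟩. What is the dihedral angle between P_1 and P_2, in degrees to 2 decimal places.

P_2: n_1·r = n_1·P gives 2x + 4y + z = -2.
cos θ = |n₁·n₂| / (|n₁||n₂|) = |-2| / (√8 · √21).
θ = arccos(0.15430) ≈ 81.12°.

81.12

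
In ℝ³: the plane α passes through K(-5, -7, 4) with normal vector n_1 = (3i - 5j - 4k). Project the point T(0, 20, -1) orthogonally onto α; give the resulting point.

(6, 10, -9)

α: n_1·r = n_1·K gives 3x - 5y - 4z = 4.
Foot = T − λn with λ = (n·T − d)/|n|² = (-96 − 4)/50 = -2.
Foot = (0, 20, -1) − (-2)·(3, -5, -4) = (6, 10, -9).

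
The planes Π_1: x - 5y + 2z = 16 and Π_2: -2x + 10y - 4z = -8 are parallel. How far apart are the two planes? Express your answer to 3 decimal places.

2.191

Rescale Π_2 by 1/(-2): x - 5y + 2z = 4. Then distance = |16 − 4| / √30 ≈ 2.191.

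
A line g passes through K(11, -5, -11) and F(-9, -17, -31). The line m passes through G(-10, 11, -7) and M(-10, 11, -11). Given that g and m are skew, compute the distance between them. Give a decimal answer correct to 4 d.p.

A direction vector for g is F − K = (-20, -12, -20).
A direction vector for m is M − G = (0, 0, -4).
Common perpendicular direction n = (-20, -12, -20) × (0, 0, -4) = (48, -80, 0).
With w = (-10, 11, -7) − (11, -5, -11) = (-21, 16, 4), w · n = -2288.
Distance = |w · n| / |n| = |-2288| / √8704 ≈ 24.5243.

24.5243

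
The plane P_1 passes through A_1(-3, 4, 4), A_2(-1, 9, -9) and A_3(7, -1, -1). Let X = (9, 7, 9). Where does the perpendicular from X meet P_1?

A_1A_2 = (2, 5, -13), A_1A_3 = (10, -5, -5); a normal to P_1 is A_1A_2 × A_1A_3 = (-90, -120, -60).
Using A_1: P_1 has equation -90x - 120y - 60z = -450.
Foot = X − λn with λ = (n·X − d)/|n|² = (-2190 − (-450))/26100 = -1/15.
Foot = (9, 7, 9) − (-1/15)·(-90, -120, -60) = (3, -1, 5).

(3, -1, 5)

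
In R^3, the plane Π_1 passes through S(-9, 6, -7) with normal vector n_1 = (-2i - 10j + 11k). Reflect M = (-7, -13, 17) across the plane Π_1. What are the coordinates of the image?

(1, 27, -27)

Π_1: n_1·r = n_1·S gives -2x - 10y + 11z = -119.
λ = (n·M − d)/|n|² = (331 − (-119))/225 = 2.
Reflection = M − 2λn = (-7, -13, 17) − 4·(-2, -10, 11) = (1, 27, -27).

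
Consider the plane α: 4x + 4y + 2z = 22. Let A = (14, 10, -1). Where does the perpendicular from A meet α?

Foot = A − λn with λ = (n·A − d)/|n|² = (94 − 22)/36 = 2.
Foot = (14, 10, -1) − 2·(4, 4, 2) = (6, 2, -5).

(6, 2, -5)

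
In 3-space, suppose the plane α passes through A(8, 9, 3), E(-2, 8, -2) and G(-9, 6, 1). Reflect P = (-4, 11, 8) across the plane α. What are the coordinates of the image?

AE = (-10, -1, -5), AG = (-17, -3, -2); a normal to α is AE × AG = (-13, 65, 13).
Using A: α has equation -13x + 65y + 13z = 520.
λ = (n·P − d)/|n|² = (871 − 520)/4563 = 1/13.
Reflection = P − 2λn = (-4, 11, 8) − (2/13)·(-13, 65, 13) = (-2, 1, 6).

(-2, 1, 6)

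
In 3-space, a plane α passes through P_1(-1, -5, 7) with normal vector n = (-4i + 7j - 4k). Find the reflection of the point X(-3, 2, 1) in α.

α: n·r = n·P_1 gives -4x + 7y - 4z = -59.
λ = (n·X − d)/|n|² = (22 − (-59))/81 = 1.
Reflection = X − 2λn = (-3, 2, 1) − 2·(-4, 7, -4) = (5, -12, 9).

(5, -12, 9)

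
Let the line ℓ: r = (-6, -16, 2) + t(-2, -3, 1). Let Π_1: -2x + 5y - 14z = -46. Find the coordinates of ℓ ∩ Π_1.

Substitute r = (-6, -16, 2) + t(-2, -3, 1) into the plane: -96 + (-25)t = -46, so t = -2.
Intersection: (-6, -16, 2) + (-2)·(-2, -3, 1) = (-2, -10, 0).

(-2, -10, 0)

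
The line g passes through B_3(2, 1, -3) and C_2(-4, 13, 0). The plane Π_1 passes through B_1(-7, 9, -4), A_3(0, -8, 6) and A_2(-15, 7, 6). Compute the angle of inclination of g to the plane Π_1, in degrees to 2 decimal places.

A direction vector for g is C_2 − B_3 = (-6, 12, 3).
B_1A_3 = (7, -17, 10), B_1A_2 = (-8, -2, 10); a normal to Π_1 is B_1A_3 × B_1A_2 = (-150, -150, -150).
Using B_1: Π_1 has equation -150x - 150y - 150z = 300.
sin θ = |n·v| / (|n||v|) = |-1350| / (√67500 · √189) = 0.37796.
θ ≈ 22.21°.

22.21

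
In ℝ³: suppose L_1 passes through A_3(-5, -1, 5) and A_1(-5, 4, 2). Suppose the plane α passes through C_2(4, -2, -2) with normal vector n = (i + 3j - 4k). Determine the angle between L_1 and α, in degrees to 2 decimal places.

65.25

A direction vector for L_1 is A_1 − A_3 = (0, 5, -3).
α: n·r = n·C_2 gives x + 3y - 4z = 6.
sin θ = |n·v| / (|n||v|) = |27| / (√26 · √34) = 0.90811.
θ ≈ 65.25°.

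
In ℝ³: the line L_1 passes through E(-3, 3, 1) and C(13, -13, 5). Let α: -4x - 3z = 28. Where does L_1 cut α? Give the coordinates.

A direction vector for L_1 is C − E = (16, -16, 4).
Substitute r = (-3, 3, 1) + t(16, -16, 4) into the plane: 9 + (-76)t = 28, so t = -1/4.
Intersection: (-3, 3, 1) + (-1/4)·(16, -16, 4) = (-7, 7, 0).

(-7, 7, 0)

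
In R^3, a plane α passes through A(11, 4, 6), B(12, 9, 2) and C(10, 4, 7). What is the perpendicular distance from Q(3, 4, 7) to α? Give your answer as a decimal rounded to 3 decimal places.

AB = (1, 5, -4), AC = (-1, 0, 1); a normal to α is AB × AC = (5, 3, 5).
Using A: α has equation 5x + 3y + 5z = 97.
n·Q − d = (5)·(3) + (3)·(4) + (5)·(7) − 97 = -35; |n| = √59.
Distance = |-35| / √59 = 35/√59 ≈ 4.557.

4.557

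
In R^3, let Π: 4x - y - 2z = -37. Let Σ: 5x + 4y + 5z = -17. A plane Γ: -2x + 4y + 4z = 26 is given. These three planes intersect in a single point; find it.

(-7, -3, 6)

Solving the 3×3 linear system 4x - y - 2z = -37, 5x + 4y + 5z = -17, -2x + 4y + 4z = 26 (e.g. by elimination or Cramer's rule, determinant = -42) gives (-7, -3, 6).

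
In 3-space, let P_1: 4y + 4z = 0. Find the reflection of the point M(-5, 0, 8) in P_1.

(-5, -8, 0)

λ = (n·M − d)/|n|² = (32 − 0)/32 = 1.
Reflection = M − 2λn = (-5, 0, 8) − 2·(0, 4, 4) = (-5, -8, 0).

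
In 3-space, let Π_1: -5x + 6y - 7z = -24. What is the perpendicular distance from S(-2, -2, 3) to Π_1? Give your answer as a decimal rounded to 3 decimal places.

n·S − d = (-5)·(-2) + (6)·(-2) + (-7)·(3) − (-24) = 1; |n| = √110.
Distance = |1| / √110 = 1/√110 ≈ 0.095.

0.095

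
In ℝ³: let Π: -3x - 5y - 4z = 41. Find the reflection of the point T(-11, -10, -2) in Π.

(-5, 0, 6)

λ = (n·T − d)/|n|² = (91 − 41)/50 = 1.
Reflection = T − 2λn = (-11, -10, -2) − 2·(-3, -5, -4) = (-5, 0, 6).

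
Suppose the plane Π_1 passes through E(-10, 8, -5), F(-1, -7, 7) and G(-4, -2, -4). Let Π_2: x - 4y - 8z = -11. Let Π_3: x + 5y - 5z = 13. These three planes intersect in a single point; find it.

(-7, 3, -1)

EF = (9, -15, 12), EG = (6, -10, 1); a normal to Π_1 is EF × EG = (105, 63, 0).
Using E: Π_1 has equation 105x + 63y = -546.
Solving the 3×3 linear system 105x + 63y = -546, x - 4y - 8z = -11, x + 5y - 5z = 13 (e.g. by elimination or Cramer's rule, determinant = 6111) gives (-7, 3, -1).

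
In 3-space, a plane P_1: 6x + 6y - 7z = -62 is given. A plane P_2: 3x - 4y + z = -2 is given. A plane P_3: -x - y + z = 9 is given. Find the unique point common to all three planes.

Solving the 3×3 linear system 6x + 6y - 7z = -62, 3x - 4y + z = -2, -x - y + z = 9 (e.g. by elimination or Cramer's rule, determinant = 7) gives (-2, 1, 8).

(-2, 1, 8)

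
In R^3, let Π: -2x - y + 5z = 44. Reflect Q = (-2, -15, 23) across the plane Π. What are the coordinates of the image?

λ = (n·Q − d)/|n|² = (134 − 44)/30 = 3.
Reflection = Q − 2λn = (-2, -15, 23) − 6·(-2, -1, 5) = (10, -9, -7).

(10, -9, -7)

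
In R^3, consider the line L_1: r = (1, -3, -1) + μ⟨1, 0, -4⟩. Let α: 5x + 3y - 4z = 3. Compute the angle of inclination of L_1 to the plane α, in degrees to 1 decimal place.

46.1

sin θ = |n·v| / (|n||v|) = |21| / (√50 · √17) = 0.72029.
θ ≈ 46.1°.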